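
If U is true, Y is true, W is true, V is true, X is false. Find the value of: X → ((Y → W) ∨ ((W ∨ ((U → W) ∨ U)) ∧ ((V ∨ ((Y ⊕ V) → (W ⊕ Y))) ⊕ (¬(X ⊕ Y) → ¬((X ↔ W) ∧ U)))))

T

Y → W = T → T = T
U → W = T → T = T
(U → W) ∨ U = T ∨ T = T
W ∨ ((U → W) ∨ U) = T ∨ T = T
Y ⊕ V = T ⊕ T = F
W ⊕ Y = T ⊕ T = F
(Y ⊕ V) → (W ⊕ Y) = F → F = T
V ∨ ((Y ⊕ V) → (W ⊕ Y)) = T ∨ T = T
X ⊕ Y = F ⊕ T = T
¬(X ⊕ Y) = ¬T = F
X ↔ W = F ↔ T = F
(X ↔ W) ∧ U = F ∧ T = F
¬((X ↔ W) ∧ U) = ¬F = T
¬(X ⊕ Y) → ¬((X ↔ W) ∧ U) = F → T = T
(V ∨ ((Y ⊕ V) → (W ⊕ Y))) ⊕ (¬(X ⊕ Y) → ¬((X ↔ W) ∧ U)) = T ⊕ T = F
(W ∨ ((U → W) ∨ U)) ∧ ((V ∨ ((Y ⊕ V) → (W ⊕ Y))) ⊕ (¬(X ⊕ Y) → ¬((X ↔ W) ∧ U))) = T ∧ F = F
(Y → W) ∨ ((W ∨ ((U → W) ∨ U)) ∧ ((V ∨ ((Y ⊕ V) → (W ⊕ Y))) ⊕ (¬(X ⊕ Y) → ¬((X ↔ W) ∧ U)))) = T ∨ F = T
X → ((Y → W) ∨ ((W ∨ ((U → W) ∨ U)) ∧ ((V ∨ ((Y ⊕ V) → (W ⊕ Y))) ⊕ (¬(X ⊕ Y) → ¬((X ↔ W) ∧ U))))) = F → T = T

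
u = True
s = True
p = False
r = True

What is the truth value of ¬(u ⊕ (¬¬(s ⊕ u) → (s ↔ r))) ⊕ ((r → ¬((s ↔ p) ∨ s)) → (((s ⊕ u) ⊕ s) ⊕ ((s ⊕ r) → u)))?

s ⊕ u = True ⊕ True = False
¬(s ⊕ u) = ¬False = True
¬¬(s ⊕ u) = ¬True = False
s ↔ r = True ↔ True = True
¬¬(s ⊕ u) → (s ↔ r) = False → True = True
u ⊕ (¬¬(s ⊕ u) → (s ↔ r)) = True ⊕ True = False
¬(u ⊕ (¬¬(s ⊕ u) → (s ↔ r))) = ¬False = True
s ↔ p = True ↔ False = False
(s ↔ p) ∨ s = False ∨ True = True
¬((s ↔ p) ∨ s) = ¬True = False
r → ¬((s ↔ p) ∨ s) = True → False = False
s ⊕ u = True ⊕ True = False
(s ⊕ u) ⊕ s = False ⊕ True = True
s ⊕ r = True ⊕ True = False
(s ⊕ r) → u = False → True = True
((s ⊕ u) ⊕ s) ⊕ ((s ⊕ r) → u) = True ⊕ True = False
(r → ¬((s ↔ p) ∨ s)) → (((s ⊕ u) ⊕ s) ⊕ ((s ⊕ r) → u)) = False → False = True
¬(u ⊕ (¬¬(s ⊕ u) → (s ↔ r))) ⊕ ((r → ¬((s ↔ p) ∨ s)) → (((s ⊕ u) ⊕ s) ⊕ ((s ⊕ r) → u))) = True ⊕ True = False

False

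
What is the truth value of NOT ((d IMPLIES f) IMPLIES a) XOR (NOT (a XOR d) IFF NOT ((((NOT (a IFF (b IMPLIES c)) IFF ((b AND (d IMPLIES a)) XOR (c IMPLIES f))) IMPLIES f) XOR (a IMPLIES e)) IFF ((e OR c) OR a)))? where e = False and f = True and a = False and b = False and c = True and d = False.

False

Substituting e=False, f=True, a=False, b=False, c=True, d=False:
d IMPLIES f = False IMPLIES True = True
(d IMPLIES f) IMPLIES a = True IMPLIES False = False
NOT ((d IMPLIES f) IMPLIES a) = NOT False = True
a XOR d = False XOR False = False
NOT (a XOR d) = NOT False = True
b IMPLIES c = False IMPLIES True = True
a IFF (b IMPLIES c) = False IFF True = False
NOT (a IFF (b IMPLIES c)) = NOT False = True
d IMPLIES a = False IMPLIES False = True
b AND (d IMPLIES a) = False AND True = False
c IMPLIES f = True IMPLIES True = True
(b AND (d IMPLIES a)) XOR (c IMPLIES f) = False XOR True = True
NOT (a IFF (b IMPLIES c)) IFF ((b AND (d IMPLIES a)) XOR (c IMPLIES f)) = True IFF True = True
(NOT (a IFF (b IMPLIES c)) IFF ((b AND (d IMPLIES a)) XOR (c IMPLIES f))) IMPLIES f = True IMPLIES True = True
a IMPLIES e = False IMPLIES False = True
((NOT (a IFF (b IMPLIES c)) IFF ((b AND (d IMPLIES a)) XOR (c IMPLIES f))) IMPLIES f) XOR (a IMPLIES e) = True XOR True = False
e OR c = False OR True = True
(e OR c) OR a = True OR False = True
(((NOT (a IFF (b IMPLIES c)) IFF ((b AND (d IMPLIES a)) XOR (c IMPLIES f))) IMPLIES f) XOR (a IMPLIES e)) IFF ((e OR c) OR a) = False IFF True = False
NOT ((((NOT (a IFF (b IMPLIES c)) IFF ((b AND (d IMPLIES a)) XOR (c IMPLIES f))) IMPLIES f) XOR (a IMPLIES e)) IFF ((e OR c) OR a)) = NOT False = True
NOT (a XOR d) IFF NOT ((((NOT (a IFF (b IMPLIES c)) IFF ((b AND (d IMPLIES a)) XOR (c IMPLIES f))) IMPLIES f) XOR (a IMPLIES e)) IFF ((e OR c) OR a)) = True IFF True = True
NOT ((d IMPLIES f) IMPLIES a) XOR (NOT (a XOR d) IFF NOT ((((NOT (a IFF (b IMPLIES c)) IFF ((b AND (d IMPLIES a)) XOR (c IMPLIES f))) IMPLIES f) XOR (a IMPLIES e)) IFF ((e OR c) OR a))) = True XOR True = False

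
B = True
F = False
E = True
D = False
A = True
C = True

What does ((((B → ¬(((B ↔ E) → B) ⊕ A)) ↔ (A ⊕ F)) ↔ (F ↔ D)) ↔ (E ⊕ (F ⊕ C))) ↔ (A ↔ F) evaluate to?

True

B ↔ E = True ↔ True = True
(B ↔ E) → B = True → True = True
((B ↔ E) → B) ⊕ A = True ⊕ True = False
¬(((B ↔ E) → B) ⊕ A) = ¬False = True
B → ¬(((B ↔ E) → B) ⊕ A) = True → True = True
A ⊕ F = True ⊕ False = True
(B → ¬(((B ↔ E) → B) ⊕ A)) ↔ (A ⊕ F) = True ↔ True = True
F ↔ D = False ↔ False = True
((B → ¬(((B ↔ E) → B) ⊕ A)) ↔ (A ⊕ F)) ↔ (F ↔ D) = True ↔ True = True
F ⊕ C = False ⊕ True = True
E ⊕ (F ⊕ C) = True ⊕ True = False
(((B → ¬(((B ↔ E) → B) ⊕ A)) ↔ (A ⊕ F)) ↔ (F ↔ D)) ↔ (E ⊕ (F ⊕ C)) = True ↔ False = False
A ↔ F = True ↔ False = False
((((B → ¬(((B ↔ E) → B) ⊕ A)) ↔ (A ⊕ F)) ↔ (F ↔ D)) ↔ (E ⊕ (F ⊕ C))) ↔ (A ↔ F) = False ↔ False = True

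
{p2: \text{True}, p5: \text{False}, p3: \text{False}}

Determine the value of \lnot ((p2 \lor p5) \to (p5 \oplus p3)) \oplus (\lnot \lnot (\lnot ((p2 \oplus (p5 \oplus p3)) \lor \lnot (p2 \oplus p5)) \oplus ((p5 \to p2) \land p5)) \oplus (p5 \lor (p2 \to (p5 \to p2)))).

Substituting p2=\text{True}, p5=\text{False}, p3=\text{False}:
p2 \lor p5 = \text{True} \lor \text{False} = \text{True}
p5 \oplus p3 = \text{False} \oplus \text{False} = \text{False}
(p2 \lor p5) \to (p5 \oplus p3) = \text{True} \to \text{False} = \text{False}
\lnot ((p2 \lor p5) \to (p5 \oplus p3)) = \lnot \text{False} = \text{True}
p5 \oplus p3 = \text{False} \oplus \text{False} = \text{False}
p2 \oplus (p5 \oplus p3) = \text{True} \oplus \text{False} = \text{True}
p2 \oplus p5 = \text{True} \oplus \text{False} = \text{True}
\lnot (p2 \oplus p5) = \lnot \text{True} = \text{False}
(p2 \oplus (p5 \oplus p3)) \lor \lnot (p2 \oplus p5) = \text{True} \lor \text{False} = \text{True}
\lnot ((p2 \oplus (p5 \oplus p3)) \lor \lnot (p2 \oplus p5)) = \lnot \text{True} = \text{False}
p5 \to p2 = \text{False} \to \text{True} = \text{True}
(p5 \to p2) \land p5 = \text{True} \land \text{False} = \text{False}
\lnot ((p2 \oplus (p5 \oplus p3)) \lor \lnot (p2 \oplus p5)) \oplus ((p5 \to p2) \land p5) = \text{False} \oplus \text{False} = \text{False}
\lnot (\lnot ((p2 \oplus (p5 \oplus p3)) \lor \lnot (p2 \oplus p5)) \oplus ((p5 \to p2) \land p5)) = \lnot \text{False} = \text{True}
\lnot \lnot (\lnot ((p2 \oplus (p5 \oplus p3)) \lor \lnot (p2 \oplus p5)) \oplus ((p5 \to p2) \land p5)) = \lnot \text{True} = \text{False}
p5 \to p2 = \text{False} \to \text{True} = \text{True}
p2 \to (p5 \to p2) = \text{True} \to \text{True} = \text{True}
p5 \lor (p2 \to (p5 \to p2)) = \text{False} \lor \text{True} = \text{True}
\lnot \lnot (\lnot ((p2 \oplus (p5 \oplus p3)) \lor \lnot (p2 \oplus p5)) \oplus ((p5 \to p2) \land p5)) \oplus (p5 \lor (p2 \to (p5 \to p2))) = \text{False} \oplus \text{True} = \text{True}
\lnot ((p2 \lor p5) \to (p5 \oplus p3)) \oplus (\lnot \lnot (\lnot ((p2 \oplus (p5 \oplus p3)) \lor \lnot (p2 \oplus p5)) \oplus ((p5 \to p2) \land p5)) \oplus (p5 \lor (p2 \to (p5 \to p2)))) = \text{True} \oplus \text{True} = \text{False}

\text{False}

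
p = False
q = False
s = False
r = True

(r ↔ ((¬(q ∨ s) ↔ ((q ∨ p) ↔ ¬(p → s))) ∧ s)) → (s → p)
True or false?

True

q ∨ s = False ∨ False = False
¬(q ∨ s) = ¬False = True
q ∨ p = False ∨ False = False
p → s = False → False = True
¬(p → s) = ¬True = False
(q ∨ p) ↔ ¬(p → s) = False ↔ False = True
¬(q ∨ s) ↔ ((q ∨ p) ↔ ¬(p → s)) = True ↔ True = True
(¬(q ∨ s) ↔ ((q ∨ p) ↔ ¬(p → s))) ∧ s = True ∧ False = False
r ↔ ((¬(q ∨ s) ↔ ((q ∨ p) ↔ ¬(p → s))) ∧ s) = True ↔ False = False
s → p = False → False = True
(r ↔ ((¬(q ∨ s) ↔ ((q ∨ p) ↔ ¬(p → s))) ∧ s)) → (s → p) = False → True = True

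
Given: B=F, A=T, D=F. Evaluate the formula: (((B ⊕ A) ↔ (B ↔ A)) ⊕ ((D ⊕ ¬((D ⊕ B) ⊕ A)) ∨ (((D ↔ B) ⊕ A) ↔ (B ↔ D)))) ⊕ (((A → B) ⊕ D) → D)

Substituting B=F, A=T, D=F:
B ⊕ A = F ⊕ T = T
B ↔ A = F ↔ T = F
(B ⊕ A) ↔ (B ↔ A) = T ↔ F = F
D ⊕ B = F ⊕ F = F
(D ⊕ B) ⊕ A = F ⊕ T = T
¬((D ⊕ B) ⊕ A) = ¬T = F
D ⊕ ¬((D ⊕ B) ⊕ A) = F ⊕ F = F
D ↔ B = F ↔ F = T
(D ↔ B) ⊕ A = T ⊕ T = F
B ↔ D = F ↔ F = T
((D ↔ B) ⊕ A) ↔ (B ↔ D) = F ↔ T = F
(D ⊕ ¬((D ⊕ B) ⊕ A)) ∨ (((D ↔ B) ⊕ A) ↔ (B ↔ D)) = F ∨ F = F
((B ⊕ A) ↔ (B ↔ A)) ⊕ ((D ⊕ ¬((D ⊕ B) ⊕ A)) ∨ (((D ↔ B) ⊕ A) ↔ (B ↔ D))) = F ⊕ F = F
A → B = T → F = F
(A → B) ⊕ D = F ⊕ F = F
((A → B) ⊕ D) → D = F → F = T
(((B ⊕ A) ↔ (B ↔ A)) ⊕ ((D ⊕ ¬((D ⊕ B) ⊕ A)) ∨ (((D ↔ B) ⊕ A) ↔ (B ↔ D)))) ⊕ (((A → B) ⊕ D) → D) = F ⊕ T = T

T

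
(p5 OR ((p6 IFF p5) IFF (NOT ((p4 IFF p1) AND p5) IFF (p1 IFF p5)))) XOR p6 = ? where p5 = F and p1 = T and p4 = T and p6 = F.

F

p6 IFF p5 = F IFF F = T
p4 IFF p1 = T IFF T = T
(p4 IFF p1) AND p5 = T AND F = F
NOT ((p4 IFF p1) AND p5) = NOT F = T
p1 IFF p5 = T IFF F = F
NOT ((p4 IFF p1) AND p5) IFF (p1 IFF p5) = T IFF F = F
(p6 IFF p5) IFF (NOT ((p4 IFF p1) AND p5) IFF (p1 IFF p5)) = T IFF F = F
p5 OR ((p6 IFF p5) IFF (NOT ((p4 IFF p1) AND p5) IFF (p1 IFF p5))) = F OR F = F
(p5 OR ((p6 IFF p5) IFF (NOT ((p4 IFF p1) AND p5) IFF (p1 IFF p5)))) XOR p6 = F XOR F = F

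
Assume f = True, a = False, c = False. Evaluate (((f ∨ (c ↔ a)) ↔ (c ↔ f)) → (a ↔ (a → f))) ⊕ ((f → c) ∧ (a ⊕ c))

c ↔ a = False ↔ False = True
f ∨ (c ↔ a) = True ∨ True = True
c ↔ f = False ↔ True = False
(f ∨ (c ↔ a)) ↔ (c ↔ f) = True ↔ False = False
a → f = False → True = True
a ↔ (a → f) = False ↔ True = False
((f ∨ (c ↔ a)) ↔ (c ↔ f)) → (a ↔ (a → f)) = False → False = True
f → c = True → False = False
a ⊕ c = False ⊕ False = False
(f → c) ∧ (a ⊕ c) = False ∧ False = False
(((f ∨ (c ↔ a)) ↔ (c ↔ f)) → (a ↔ (a → f))) ⊕ ((f → c) ∧ (a ⊕ c)) = True ⊕ False = True

True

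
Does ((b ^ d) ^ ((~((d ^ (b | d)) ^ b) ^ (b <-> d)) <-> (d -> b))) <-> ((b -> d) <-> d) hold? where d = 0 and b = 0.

Substituting d=0, b=0:
b ^ d = 0 ^ 0 = 0
b | d = 0 | 0 = 0
d ^ (b | d) = 0 ^ 0 = 0
(d ^ (b | d)) ^ b = 0 ^ 0 = 0
~((d ^ (b | d)) ^ b) = ~0 = 1
b <-> d = 0 <-> 0 = 1
~((d ^ (b | d)) ^ b) ^ (b <-> d) = 1 ^ 1 = 0
d -> b = 0 -> 0 = 1
(~((d ^ (b | d)) ^ b) ^ (b <-> d)) <-> (d -> b) = 0 <-> 1 = 0
(b ^ d) ^ ((~((d ^ (b | d)) ^ b) ^ (b <-> d)) <-> (d -> b)) = 0 ^ 0 = 0
b -> d = 0 -> 0 = 1
(b -> d) <-> d = 1 <-> 0 = 0
((b ^ d) ^ ((~((d ^ (b | d)) ^ b) ^ (b <-> d)) <-> (d -> b))) <-> ((b -> d) <-> d) = 0 <-> 0 = 1

1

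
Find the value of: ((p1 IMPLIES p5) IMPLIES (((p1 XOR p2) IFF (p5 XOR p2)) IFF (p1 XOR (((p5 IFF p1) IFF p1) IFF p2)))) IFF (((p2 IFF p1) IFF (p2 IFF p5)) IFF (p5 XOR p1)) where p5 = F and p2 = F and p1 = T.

F

Substituting p5=F, p2=F, p1=T:
p1 IMPLIES p5 = T IMPLIES F = F
p1 XOR p2 = T XOR F = T
p5 XOR p2 = F XOR F = F
(p1 XOR p2) IFF (p5 XOR p2) = T IFF F = F
p5 IFF p1 = F IFF T = F
(p5 IFF p1) IFF p1 = F IFF T = F
((p5 IFF p1) IFF p1) IFF p2 = F IFF F = T
p1 XOR (((p5 IFF p1) IFF p1) IFF p2) = T XOR T = F
((p1 XOR p2) IFF (p5 XOR p2)) IFF (p1 XOR (((p5 IFF p1) IFF p1) IFF p2)) = F IFF F = T
(p1 IMPLIES p5) IMPLIES (((p1 XOR p2) IFF (p5 XOR p2)) IFF (p1 XOR (((p5 IFF p1) IFF p1) IFF p2))) = F IMPLIES T = T
p2 IFF p1 = F IFF T = F
p2 IFF p5 = F IFF F = T
(p2 IFF p1) IFF (p2 IFF p5) = F IFF T = F
p5 XOR p1 = F XOR T = T
((p2 IFF p1) IFF (p2 IFF p5)) IFF (p5 XOR p1) = F IFF T = F
((p1 IMPLIES p5) IMPLIES (((p1 XOR p2) IFF (p5 XOR p2)) IFF (p1 XOR (((p5 IFF p1) IFF p1) IFF p2)))) IFF (((p2 IFF p1) IFF (p2 IFF p5)) IFF (p5 XOR p1)) = T IFF F = F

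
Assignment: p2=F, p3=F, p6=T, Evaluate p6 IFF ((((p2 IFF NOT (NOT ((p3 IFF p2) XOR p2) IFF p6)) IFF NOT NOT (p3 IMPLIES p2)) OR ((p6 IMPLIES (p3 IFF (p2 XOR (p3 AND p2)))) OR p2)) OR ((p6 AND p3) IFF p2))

Substituting p2=F, p3=F, p6=T:
p3 IFF p2 = F IFF F = T
(p3 IFF p2) XOR p2 = T XOR F = T
NOT ((p3 IFF p2) XOR p2) = NOT T = F
NOT ((p3 IFF p2) XOR p2) IFF p6 = F IFF T = F
NOT (NOT ((p3 IFF p2) XOR p2) IFF p6) = NOT F = T
p2 IFF NOT (NOT ((p3 IFF p2) XOR p2) IFF p6) = F IFF T = F
p3 IMPLIES p2 = F IMPLIES F = T
NOT (p3 IMPLIES p2) = NOT T = F
NOT NOT (p3 IMPLIES p2) = NOT F = T
(p2 IFF NOT (NOT ((p3 IFF p2) XOR p2) IFF p6)) IFF NOT NOT (p3 IMPLIES p2) = F IFF T = F
p3 AND p2 = F AND F = F
p2 XOR (p3 AND p2) = F XOR F = F
p3 IFF (p2 XOR (p3 AND p2)) = F IFF F = T
p6 IMPLIES (p3 IFF (p2 XOR (p3 AND p2))) = T IMPLIES T = T
(p6 IMPLIES (p3 IFF (p2 XOR (p3 AND p2)))) OR p2 = T OR F = T
((p2 IFF NOT (NOT ((p3 IFF p2) XOR p2) IFF p6)) IFF NOT NOT (p3 IMPLIES p2)) OR ((p6 IMPLIES (p3 IFF (p2 XOR (p3 AND p2)))) OR p2) = F OR T = T
p6 AND p3 = T AND F = F
(p6 AND p3) IFF p2 = F IFF F = T
(((p2 IFF NOT (NOT ((p3 IFF p2) XOR p2) IFF p6)) IFF NOT NOT (p3 IMPLIES p2)) OR ((p6 IMPLIES (p3 IFF (p2 XOR (p3 AND p2)))) OR p2)) OR ((p6 AND p3) IFF p2) = T OR T = T
p6 IFF ((((p2 IFF NOT (NOT ((p3 IFF p2) XOR p2) IFF p6)) IFF NOT NOT (p3 IMPLIES p2)) OR ((p6 IMPLIES (p3 IFF (p2 XOR (p3 AND p2)))) OR p2)) OR ((p6 AND p3) IFF p2)) = T IFF T = T

T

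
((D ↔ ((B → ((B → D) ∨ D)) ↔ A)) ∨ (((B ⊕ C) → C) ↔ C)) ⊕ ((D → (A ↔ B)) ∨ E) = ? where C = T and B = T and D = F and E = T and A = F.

F

B → D = T → F = F
(B → D) ∨ D = F ∨ F = F
B → ((B → D) ∨ D) = T → F = F
(B → ((B → D) ∨ D)) ↔ A = F ↔ F = T
D ↔ ((B → ((B → D) ∨ D)) ↔ A) = F ↔ T = F
B ⊕ C = T ⊕ T = F
(B ⊕ C) → C = F → T = T
((B ⊕ C) → C) ↔ C = T ↔ T = T
(D ↔ ((B → ((B → D) ∨ D)) ↔ A)) ∨ (((B ⊕ C) → C) ↔ C) = F ∨ T = T
A ↔ B = F ↔ T = F
D → (A ↔ B) = F → F = T
(D → (A ↔ B)) ∨ E = T ∨ T = T
((D ↔ ((B → ((B → D) ∨ D)) ↔ A)) ∨ (((B ⊕ C) → C) ↔ C)) ⊕ ((D → (A ↔ B)) ∨ E) = T ⊕ T = F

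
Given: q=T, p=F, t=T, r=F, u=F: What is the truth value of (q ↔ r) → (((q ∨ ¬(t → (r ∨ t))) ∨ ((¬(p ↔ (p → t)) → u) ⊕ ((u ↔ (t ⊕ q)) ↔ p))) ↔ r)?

T

Substituting q=T, p=F, t=T, r=F, u=F:
q ↔ r = T ↔ F = F
r ∨ t = F ∨ T = T
t → (r ∨ t) = T → T = T
¬(t → (r ∨ t)) = ¬T = F
q ∨ ¬(t → (r ∨ t)) = T ∨ F = T
p → t = F → T = T
p ↔ (p → t) = F ↔ T = F
¬(p ↔ (p → t)) = ¬F = T
¬(p ↔ (p → t)) → u = T → F = F
t ⊕ q = T ⊕ T = F
u ↔ (t ⊕ q) = F ↔ F = T
(u ↔ (t ⊕ q)) ↔ p = T ↔ F = F
(¬(p ↔ (p → t)) → u) ⊕ ((u ↔ (t ⊕ q)) ↔ p) = F ⊕ F = F
(q ∨ ¬(t → (r ∨ t))) ∨ ((¬(p ↔ (p → t)) → u) ⊕ ((u ↔ (t ⊕ q)) ↔ p)) = T ∨ F = T
((q ∨ ¬(t → (r ∨ t))) ∨ ((¬(p ↔ (p → t)) → u) ⊕ ((u ↔ (t ⊕ q)) ↔ p))) ↔ r = T ↔ F = F
(q ↔ r) → (((q ∨ ¬(t → (r ∨ t))) ∨ ((¬(p ↔ (p → t)) → u) ⊕ ((u ↔ (t ⊕ q)) ↔ p))) ↔ r) = F → F = T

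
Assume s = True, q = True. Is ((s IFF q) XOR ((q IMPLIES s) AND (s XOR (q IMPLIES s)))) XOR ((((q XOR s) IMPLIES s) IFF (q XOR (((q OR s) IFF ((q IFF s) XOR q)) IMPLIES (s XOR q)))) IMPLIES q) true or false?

False

Substituting s=True, q=True:
s IFF q = True IFF True = True
q IMPLIES s = True IMPLIES True = True
q IMPLIES s = True IMPLIES True = True
s XOR (q IMPLIES s) = True XOR True = False
(q IMPLIES s) AND (s XOR (q IMPLIES s)) = True AND False = False
(s IFF q) XOR ((q IMPLIES s) AND (s XOR (q IMPLIES s))) = True XOR False = True
q XOR s = True XOR True = False
(q XOR s) IMPLIES s = False IMPLIES True = True
q OR s = True OR True = True
q IFF s = True IFF True = True
(q IFF s) XOR q = True XOR True = False
(q OR s) IFF ((q IFF s) XOR q) = True IFF False = False
s XOR q = True XOR True = False
((q OR s) IFF ((q IFF s) XOR q)) IMPLIES (s XOR q) = False IMPLIES False = True
q XOR (((q OR s) IFF ((q IFF s) XOR q)) IMPLIES (s XOR q)) = True XOR True = False
((q XOR s) IMPLIES s) IFF (q XOR (((q OR s) IFF ((q IFF s) XOR q)) IMPLIES (s XOR q))) = True IFF False = False
(((q XOR s) IMPLIES s) IFF (q XOR (((q OR s) IFF ((q IFF s) XOR q)) IMPLIES (s XOR q)))) IMPLIES q = False IMPLIES True = True
((s IFF q) XOR ((q IMPLIES s) AND (s XOR (q IMPLIES s)))) XOR ((((q XOR s) IMPLIES s) IFF (q XOR (((q OR s) IFF ((q IFF s) XOR q)) IMPLIES (s XOR q)))) IMPLIES q) = True XOR True = False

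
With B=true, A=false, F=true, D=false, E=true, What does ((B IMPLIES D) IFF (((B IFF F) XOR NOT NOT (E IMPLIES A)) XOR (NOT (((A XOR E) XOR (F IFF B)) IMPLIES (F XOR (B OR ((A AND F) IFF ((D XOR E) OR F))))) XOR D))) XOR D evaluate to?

B IMPLIES D = true IMPLIES false = false
B IFF F = true IFF true = true
E IMPLIES A = true IMPLIES false = false
NOT (E IMPLIES A) = NOT false = true
NOT NOT (E IMPLIES A) = NOT true = false
(B IFF F) XOR NOT NOT (E IMPLIES A) = true XOR false = true
A XOR E = false XOR true = true
F IFF B = true IFF true = true
(A XOR E) XOR (F IFF B) = true XOR true = false
A AND F = false AND true = false
D XOR E = false XOR true = true
(D XOR E) OR F = true OR true = true
(A AND F) IFF ((D XOR E) OR F) = false IFF true = false
B OR ((A AND F) IFF ((D XOR E) OR F)) = true OR false = true
F XOR (B OR ((A AND F) IFF ((D XOR E) OR F))) = true XOR true = false
((A XOR E) XOR (F IFF B)) IMPLIES (F XOR (B OR ((A AND F) IFF ((D XOR E) OR F)))) = false IMPLIES false = true
NOT (((A XOR E) XOR (F IFF B)) IMPLIES (F XOR (B OR ((A AND F) IFF ((D XOR E) OR F))))) = NOT true = false
NOT (((A XOR E) XOR (F IFF B)) IMPLIES (F XOR (B OR ((A AND F) IFF ((D XOR E) OR F))))) XOR D = false XOR false = false
((B IFF F) XOR NOT NOT (E IMPLIES A)) XOR (NOT (((A XOR E) XOR (F IFF B)) IMPLIES (F XOR (B OR ((A AND F) IFF ((D XOR E) OR F))))) XOR D) = true XOR false = true
(B IMPLIES D) IFF (((B IFF F) XOR NOT NOT (E IMPLIES A)) XOR (NOT (((A XOR E) XOR (F IFF B)) IMPLIES (F XOR (B OR ((A AND F) IFF ((D XOR E) OR F))))) XOR D)) = false IFF true = false
((B IMPLIES D) IFF (((B IFF F) XOR NOT NOT (E IMPLIES A)) XOR (NOT (((A XOR E) XOR (F IFF B)) IMPLIES (F XOR (B OR ((A AND F) IFF ((D XOR E) OR F))))) XOR D))) XOR D = false XOR false = false

false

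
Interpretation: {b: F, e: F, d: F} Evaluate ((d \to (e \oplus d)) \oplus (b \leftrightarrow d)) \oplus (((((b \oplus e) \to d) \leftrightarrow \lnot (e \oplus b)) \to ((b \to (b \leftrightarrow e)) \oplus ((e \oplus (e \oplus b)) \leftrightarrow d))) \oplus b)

e \oplus d = F \oplus F = F
d \to (e \oplus d) = F \to F = T
b \leftrightarrow d = F \leftrightarrow F = T
(d \to (e \oplus d)) \oplus (b \leftrightarrow d) = T \oplus T = F
b \oplus e = F \oplus F = F
(b \oplus e) \to d = F \to F = T
e \oplus b = F \oplus F = F
\lnot (e \oplus b) = \lnot F = T
((b \oplus e) \to d) \leftrightarrow \lnot (e \oplus b) = T \leftrightarrow T = T
b \leftrightarrow e = F \leftrightarrow F = T
b \to (b \leftrightarrow e) = F \to T = T
e \oplus b = F \oplus F = F
e \oplus (e \oplus b) = F \oplus F = F
(e \oplus (e \oplus b)) \leftrightarrow d = F \leftrightarrow F = T
(b \to (b \leftrightarrow e)) \oplus ((e \oplus (e \oplus b)) \leftrightarrow d) = T \oplus T = F
(((b \oplus e) \to d) \leftrightarrow \lnot (e \oplus b)) \to ((b \to (b \leftrightarrow e)) \oplus ((e \oplus (e \oplus b)) \leftrightarrow d)) = T \to F = F
((((b \oplus e) \to d) \leftrightarrow \lnot (e \oplus b)) \to ((b \to (b \leftrightarrow e)) \oplus ((e \oplus (e \oplus b)) \leftrightarrow d))) \oplus b = F \oplus F = F
((d \to (e \oplus d)) \oplus (b \leftrightarrow d)) \oplus (((((b \oplus e) \to d) \leftrightarrow \lnot (e \oplus b)) \to ((b \to (b \leftrightarrow e)) \oplus ((e \oplus (e \oplus b)) \leftrightarrow d))) \oplus b) = F \oplus F = F

F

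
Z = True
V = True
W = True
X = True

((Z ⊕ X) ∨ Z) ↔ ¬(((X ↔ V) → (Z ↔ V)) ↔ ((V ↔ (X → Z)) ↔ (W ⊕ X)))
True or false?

True

Z ⊕ X = True ⊕ True = False
(Z ⊕ X) ∨ Z = False ∨ True = True
X ↔ V = True ↔ True = True
Z ↔ V = True ↔ True = True
(X ↔ V) → (Z ↔ V) = True → True = True
X → Z = True → True = True
V ↔ (X → Z) = True ↔ True = True
W ⊕ X = True ⊕ True = False
(V ↔ (X → Z)) ↔ (W ⊕ X) = True ↔ False = False
((X ↔ V) → (Z ↔ V)) ↔ ((V ↔ (X → Z)) ↔ (W ⊕ X)) = True ↔ False = False
¬(((X ↔ V) → (Z ↔ V)) ↔ ((V ↔ (X → Z)) ↔ (W ⊕ X))) = ¬False = True
((Z ⊕ X) ∨ Z) ↔ ¬(((X ↔ V) → (Z ↔ V)) ↔ ((V ↔ (X → Z)) ↔ (W ⊕ X))) = True ↔ True = True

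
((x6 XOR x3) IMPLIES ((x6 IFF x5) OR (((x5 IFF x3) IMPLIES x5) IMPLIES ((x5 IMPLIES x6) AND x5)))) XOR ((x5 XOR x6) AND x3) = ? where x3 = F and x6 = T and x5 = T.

x6 XOR x3 = T XOR F = T
x6 IFF x5 = T IFF T = T
x5 IFF x3 = T IFF F = F
(x5 IFF x3) IMPLIES x5 = F IMPLIES T = T
x5 IMPLIES x6 = T IMPLIES T = T
(x5 IMPLIES x6) AND x5 = T AND T = T
((x5 IFF x3) IMPLIES x5) IMPLIES ((x5 IMPLIES x6) AND x5) = T IMPLIES T = T
(x6 IFF x5) OR (((x5 IFF x3) IMPLIES x5) IMPLIES ((x5 IMPLIES x6) AND x5)) = T OR T = T
(x6 XOR x3) IMPLIES ((x6 IFF x5) OR (((x5 IFF x3) IMPLIES x5) IMPLIES ((x5 IMPLIES x6) AND x5))) = T IMPLIES T = T
x5 XOR x6 = T XOR T = F
(x5 XOR x6) AND x3 = F AND F = F
((x6 XOR x3) IMPLIES ((x6 IFF x5) OR (((x5 IFF x3) IMPLIES x5) IMPLIES ((x5 IMPLIES x6) AND x5)))) XOR ((x5 XOR x6) AND x3) = T XOR F = T

T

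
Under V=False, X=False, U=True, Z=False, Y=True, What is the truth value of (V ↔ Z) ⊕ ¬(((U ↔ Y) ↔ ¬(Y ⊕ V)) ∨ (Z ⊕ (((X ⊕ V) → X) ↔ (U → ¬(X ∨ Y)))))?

False

V ↔ Z = False ↔ False = True
U ↔ Y = True ↔ True = True
Y ⊕ V = True ⊕ False = True
¬(Y ⊕ V) = ¬True = False
(U ↔ Y) ↔ ¬(Y ⊕ V) = True ↔ False = False
X ⊕ V = False ⊕ False = False
(X ⊕ V) → X = False → False = True
X ∨ Y = False ∨ True = True
¬(X ∨ Y) = ¬True = False
U → ¬(X ∨ Y) = True → False = False
((X ⊕ V) → X) ↔ (U → ¬(X ∨ Y)) = True ↔ False = False
Z ⊕ (((X ⊕ V) → X) ↔ (U → ¬(X ∨ Y))) = False ⊕ False = False
((U ↔ Y) ↔ ¬(Y ⊕ V)) ∨ (Z ⊕ (((X ⊕ V) → X) ↔ (U → ¬(X ∨ Y)))) = False ∨ False = False
¬(((U ↔ Y) ↔ ¬(Y ⊕ V)) ∨ (Z ⊕ (((X ⊕ V) → X) ↔ (U → ¬(X ∨ Y))))) = ¬False = True
(V ↔ Z) ⊕ ¬(((U ↔ Y) ↔ ¬(Y ⊕ V)) ∨ (Z ⊕ (((X ⊕ V) → X) ↔ (U → ¬(X ∨ Y))))) = True ⊕ True = False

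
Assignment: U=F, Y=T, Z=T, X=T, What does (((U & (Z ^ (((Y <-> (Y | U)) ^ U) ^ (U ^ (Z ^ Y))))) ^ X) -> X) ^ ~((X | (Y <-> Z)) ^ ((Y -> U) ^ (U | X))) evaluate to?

F

Substituting U=F, Y=T, Z=T, X=T:
Y | U = T | F = T
Y <-> (Y | U) = T <-> T = T
(Y <-> (Y | U)) ^ U = T ^ F = T
Z ^ Y = T ^ T = F
U ^ (Z ^ Y) = F ^ F = F
((Y <-> (Y | U)) ^ U) ^ (U ^ (Z ^ Y)) = T ^ F = T
Z ^ (((Y <-> (Y | U)) ^ U) ^ (U ^ (Z ^ Y))) = T ^ T = F
U & (Z ^ (((Y <-> (Y | U)) ^ U) ^ (U ^ (Z ^ Y)))) = F & F = F
(U & (Z ^ (((Y <-> (Y | U)) ^ U) ^ (U ^ (Z ^ Y))))) ^ X = F ^ T = T
((U & (Z ^ (((Y <-> (Y | U)) ^ U) ^ (U ^ (Z ^ Y))))) ^ X) -> X = T -> T = T
Y <-> Z = T <-> T = T
X | (Y <-> Z) = T | T = T
Y -> U = T -> F = F
U | X = F | T = T
(Y -> U) ^ (U | X) = F ^ T = T
(X | (Y <-> Z)) ^ ((Y -> U) ^ (U | X)) = T ^ T = F
~((X | (Y <-> Z)) ^ ((Y -> U) ^ (U | X))) = ~F = T
(((U & (Z ^ (((Y <-> (Y | U)) ^ U) ^ (U ^ (Z ^ Y))))) ^ X) -> X) ^ ~((X | (Y <-> Z)) ^ ((Y -> U) ^ (U | X))) = T ^ T = F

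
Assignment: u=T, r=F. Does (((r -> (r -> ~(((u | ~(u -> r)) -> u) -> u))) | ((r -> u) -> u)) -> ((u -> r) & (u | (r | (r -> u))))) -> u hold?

T

Substituting u=T, r=F:
u -> r = T -> F = F
~(u -> r) = ~F = T
u | ~(u -> r) = T | T = T
(u | ~(u -> r)) -> u = T -> T = T
((u | ~(u -> r)) -> u) -> u = T -> T = T
~(((u | ~(u -> r)) -> u) -> u) = ~T = F
r -> ~(((u | ~(u -> r)) -> u) -> u) = F -> F = T
r -> (r -> ~(((u | ~(u -> r)) -> u) -> u)) = F -> T = T
r -> u = F -> T = T
(r -> u) -> u = T -> T = T
(r -> (r -> ~(((u | ~(u -> r)) -> u) -> u))) | ((r -> u) -> u) = T | T = T
u -> r = T -> F = F
r -> u = F -> T = T
r | (r -> u) = F | T = T
u | (r | (r -> u)) = T | T = T
(u -> r) & (u | (r | (r -> u))) = F & T = F
((r -> (r -> ~(((u | ~(u -> r)) -> u) -> u))) | ((r -> u) -> u)) -> ((u -> r) & (u | (r | (r -> u)))) = T -> F = F
(((r -> (r -> ~(((u | ~(u -> r)) -> u) -> u))) | ((r -> u) -> u)) -> ((u -> r) & (u | (r | (r -> u))))) -> u = F -> T = T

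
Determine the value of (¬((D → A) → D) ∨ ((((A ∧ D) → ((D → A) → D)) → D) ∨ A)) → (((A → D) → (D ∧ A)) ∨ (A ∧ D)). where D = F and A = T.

T

D → A = F → T = T
(D → A) → D = T → F = F
¬((D → A) → D) = ¬F = T
A ∧ D = T ∧ F = F
D → A = F → T = T
(D → A) → D = T → F = F
(A ∧ D) → ((D → A) → D) = F → F = T
((A ∧ D) → ((D → A) → D)) → D = T → F = F
(((A ∧ D) → ((D → A) → D)) → D) ∨ A = F ∨ T = T
¬((D → A) → D) ∨ ((((A ∧ D) → ((D → A) → D)) → D) ∨ A) = T ∨ T = T
A → D = T → F = F
D ∧ A = F ∧ T = F
(A → D) → (D ∧ A) = F → F = T
A ∧ D = T ∧ F = F
((A → D) → (D ∧ A)) ∨ (A ∧ D) = T ∨ F = T
(¬((D → A) → D) ∨ ((((A ∧ D) → ((D → A) → D)) → D) ∨ A)) → (((A → D) → (D ∧ A)) ∨ (A ∧ D)) = T → T = T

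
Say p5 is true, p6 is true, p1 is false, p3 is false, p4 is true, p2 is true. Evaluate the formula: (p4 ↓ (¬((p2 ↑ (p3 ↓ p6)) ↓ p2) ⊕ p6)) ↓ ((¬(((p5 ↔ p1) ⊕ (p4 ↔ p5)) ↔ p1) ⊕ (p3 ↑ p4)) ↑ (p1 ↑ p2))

False

p3 ↓ p6 = False ↓ True = False
p2 ↑ (p3 ↓ p6) = True ↑ False = True
(p2 ↑ (p3 ↓ p6)) ↓ p2 = True ↓ True = False
¬((p2 ↑ (p3 ↓ p6)) ↓ p2) = ¬False = True
¬((p2 ↑ (p3 ↓ p6)) ↓ p2) ⊕ p6 = True ⊕ True = False
p4 ↓ (¬((p2 ↑ (p3 ↓ p6)) ↓ p2) ⊕ p6) = True ↓ False = False
p5 ↔ p1 = True ↔ False = False
p4 ↔ p5 = True ↔ True = True
(p5 ↔ p1) ⊕ (p4 ↔ p5) = False ⊕ True = True
((p5 ↔ p1) ⊕ (p4 ↔ p5)) ↔ p1 = True ↔ False = False
¬(((p5 ↔ p1) ⊕ (p4 ↔ p5)) ↔ p1) = ¬False = True
p3 ↑ p4 = False ↑ True = True
¬(((p5 ↔ p1) ⊕ (p4 ↔ p5)) ↔ p1) ⊕ (p3 ↑ p4) = True ⊕ True = False
p1 ↑ p2 = False ↑ True = True
(¬(((p5 ↔ p1) ⊕ (p4 ↔ p5)) ↔ p1) ⊕ (p3 ↑ p4)) ↑ (p1 ↑ p2) = False ↑ True = True
(p4 ↓ (¬((p2 ↑ (p3 ↓ p6)) ↓ p2) ⊕ p6)) ↓ ((¬(((p5 ↔ p1) ⊕ (p4 ↔ p5)) ↔ p1) ⊕ (p3 ↑ p4)) ↑ (p1 ↑ p2)) = False ↓ True = False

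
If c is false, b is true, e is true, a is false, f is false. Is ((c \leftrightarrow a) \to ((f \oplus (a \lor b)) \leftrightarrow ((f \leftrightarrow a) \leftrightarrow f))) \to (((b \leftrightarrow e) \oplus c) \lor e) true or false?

\text{True}

Substituting c=\text{False}, b=\text{True}, e=\text{True}, a=\text{False}, f=\text{False}:
c \leftrightarrow a = \text{False} \leftrightarrow \text{False} = \text{True}
a \lor b = \text{False} \lor \text{True} = \text{True}
f \oplus (a \lor b) = \text{False} \oplus \text{True} = \text{True}
f \leftrightarrow a = \text{False} \leftrightarrow \text{False} = \text{True}
(f \leftrightarrow a) \leftrightarrow f = \text{True} \leftrightarrow \text{False} = \text{False}
(f \oplus (a \lor b)) \leftrightarrow ((f \leftrightarrow a) \leftrightarrow f) = \text{True} \leftrightarrow \text{False} = \text{False}
(c \leftrightarrow a) \to ((f \oplus (a \lor b)) \leftrightarrow ((f \leftrightarrow a) \leftrightarrow f)) = \text{True} \to \text{False} = \text{False}
b \leftrightarrow e = \text{True} \leftrightarrow \text{True} = \text{True}
(b \leftrightarrow e) \oplus c = \text{True} \oplus \text{False} = \text{True}
((b \leftrightarrow e) \oplus c) \lor e = \text{True} \lor \text{True} = \text{True}
((c \leftrightarrow a) \to ((f \oplus (a \lor b)) \leftrightarrow ((f \leftrightarrow a) \leftrightarrow f))) \to (((b \leftrightarrow e) \oplus c) \lor e) = \text{False} \to \text{True} = \text{True}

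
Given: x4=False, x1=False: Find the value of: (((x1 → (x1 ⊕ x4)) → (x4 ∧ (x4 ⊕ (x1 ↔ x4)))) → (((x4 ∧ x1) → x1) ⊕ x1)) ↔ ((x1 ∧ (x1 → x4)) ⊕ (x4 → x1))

x1 ⊕ x4 = False ⊕ False = False
x1 → (x1 ⊕ x4) = False → False = True
x1 ↔ x4 = False ↔ False = True
x4 ⊕ (x1 ↔ x4) = False ⊕ True = True
x4 ∧ (x4 ⊕ (x1 ↔ x4)) = False ∧ True = False
(x1 → (x1 ⊕ x4)) → (x4 ∧ (x4 ⊕ (x1 ↔ x4))) = True → False = False
x4 ∧ x1 = False ∧ False = False
(x4 ∧ x1) → x1 = False → False = True
((x4 ∧ x1) → x1) ⊕ x1 = True ⊕ False = True
((x1 → (x1 ⊕ x4)) → (x4 ∧ (x4 ⊕ (x1 ↔ x4)))) → (((x4 ∧ x1) → x1) ⊕ x1) = False → True = True
x1 → x4 = False → False = True
x1 ∧ (x1 → x4) = False ∧ True = False
x4 → x1 = False → False = True
(x1 ∧ (x1 → x4)) ⊕ (x4 → x1) = False ⊕ True = True
(((x1 → (x1 ⊕ x4)) → (x4 ∧ (x4 ⊕ (x1 ↔ x4)))) → (((x4 ∧ x1) → x1) ⊕ x1)) ↔ ((x1 ∧ (x1 → x4)) ⊕ (x4 → x1)) = True ↔ True = True

True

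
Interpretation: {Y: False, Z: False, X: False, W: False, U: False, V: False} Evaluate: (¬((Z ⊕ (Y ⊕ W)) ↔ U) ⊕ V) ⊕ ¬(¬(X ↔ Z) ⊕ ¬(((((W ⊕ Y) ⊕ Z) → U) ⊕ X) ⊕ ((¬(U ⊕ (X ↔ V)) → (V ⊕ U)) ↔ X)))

Y ⊕ W = False ⊕ False = False
Z ⊕ (Y ⊕ W) = False ⊕ False = False
(Z ⊕ (Y ⊕ W)) ↔ U = False ↔ False = True
¬((Z ⊕ (Y ⊕ W)) ↔ U) = ¬True = False
¬((Z ⊕ (Y ⊕ W)) ↔ U) ⊕ V = False ⊕ False = False
X ↔ Z = False ↔ False = True
¬(X ↔ Z) = ¬True = False
W ⊕ Y = False ⊕ False = False
(W ⊕ Y) ⊕ Z = False ⊕ False = False
((W ⊕ Y) ⊕ Z) → U = False → False = True
(((W ⊕ Y) ⊕ Z) → U) ⊕ X = True ⊕ False = True
X ↔ V = False ↔ False = True
U ⊕ (X ↔ V) = False ⊕ True = True
¬(U ⊕ (X ↔ V)) = ¬True = False
V ⊕ U = False ⊕ False = False
¬(U ⊕ (X ↔ V)) → (V ⊕ U) = False → False = True
(¬(U ⊕ (X ↔ V)) → (V ⊕ U)) ↔ X = True ↔ False = False
((((W ⊕ Y) ⊕ Z) → U) ⊕ X) ⊕ ((¬(U ⊕ (X ↔ V)) → (V ⊕ U)) ↔ X) = True ⊕ False = True
¬(((((W ⊕ Y) ⊕ Z) → U) ⊕ X) ⊕ ((¬(U ⊕ (X ↔ V)) → (V ⊕ U)) ↔ X)) = ¬True = False
¬(X ↔ Z) ⊕ ¬(((((W ⊕ Y) ⊕ Z) → U) ⊕ X) ⊕ ((¬(U ⊕ (X ↔ V)) → (V ⊕ U)) ↔ X)) = False ⊕ False = False
¬(¬(X ↔ Z) ⊕ ¬(((((W ⊕ Y) ⊕ Z) → U) ⊕ X) ⊕ ((¬(U ⊕ (X ↔ V)) → (V ⊕ U)) ↔ X))) = ¬False = True
(¬((Z ⊕ (Y ⊕ W)) ↔ U) ⊕ V) ⊕ ¬(¬(X ↔ Z) ⊕ ¬(((((W ⊕ Y) ⊕ Z) → U) ⊕ X) ⊕ ((¬(U ⊕ (X ↔ V)) → (V ⊕ U)) ↔ X))) = False ⊕ True = True

True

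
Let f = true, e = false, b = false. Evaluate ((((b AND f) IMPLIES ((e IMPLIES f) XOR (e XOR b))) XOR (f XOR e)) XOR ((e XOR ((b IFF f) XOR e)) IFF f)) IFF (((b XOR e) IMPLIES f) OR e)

false

Substituting f=true, e=false, b=false:
b AND f = false AND true = false
e IMPLIES f = false IMPLIES true = true
e XOR b = false XOR false = false
(e IMPLIES f) XOR (e XOR b) = true XOR false = true
(b AND f) IMPLIES ((e IMPLIES f) XOR (e XOR b)) = false IMPLIES true = true
f XOR e = true XOR false = true
((b AND f) IMPLIES ((e IMPLIES f) XOR (e XOR b))) XOR (f XOR e) = true XOR true = false
b IFF f = false IFF true = false
(b IFF f) XOR e = false XOR false = false
e XOR ((b IFF f) XOR e) = false XOR false = false
(e XOR ((b IFF f) XOR e)) IFF f = false IFF true = false
(((b AND f) IMPLIES ((e IMPLIES f) XOR (e XOR b))) XOR (f XOR e)) XOR ((e XOR ((b IFF f) XOR e)) IFF f) = false XOR false = false
b XOR e = false XOR false = false
(b XOR e) IMPLIES f = false IMPLIES true = true
((b XOR e) IMPLIES f) OR e = true OR false = true
((((b AND f) IMPLIES ((e IMPLIES f) XOR (e XOR b))) XOR (f XOR e)) XOR ((e XOR ((b IFF f) XOR e)) IFF f)) IFF (((b XOR e) IMPLIES f) OR e) = false IFF true = false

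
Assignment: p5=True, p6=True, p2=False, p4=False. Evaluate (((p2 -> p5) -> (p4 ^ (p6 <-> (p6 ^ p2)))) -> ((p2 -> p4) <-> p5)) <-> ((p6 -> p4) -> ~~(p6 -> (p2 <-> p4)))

p2 -> p5 = False -> True = True
p6 ^ p2 = True ^ False = True
p6 <-> (p6 ^ p2) = True <-> True = True
p4 ^ (p6 <-> (p6 ^ p2)) = False ^ True = True
(p2 -> p5) -> (p4 ^ (p6 <-> (p6 ^ p2))) = True -> True = True
p2 -> p4 = False -> False = True
(p2 -> p4) <-> p5 = True <-> True = True
((p2 -> p5) -> (p4 ^ (p6 <-> (p6 ^ p2)))) -> ((p2 -> p4) <-> p5) = True -> True = True
p6 -> p4 = True -> False = False
p2 <-> p4 = False <-> False = True
p6 -> (p2 <-> p4) = True -> True = True
~(p6 -> (p2 <-> p4)) = ~True = False
~~(p6 -> (p2 <-> p4)) = ~False = True
(p6 -> p4) -> ~~(p6 -> (p2 <-> p4)) = False -> True = True
(((p2 -> p5) -> (p4 ^ (p6 <-> (p6 ^ p2)))) -> ((p2 -> p4) <-> p5)) <-> ((p6 -> p4) -> ~~(p6 -> (p2 <-> p4))) = True <-> True = True

True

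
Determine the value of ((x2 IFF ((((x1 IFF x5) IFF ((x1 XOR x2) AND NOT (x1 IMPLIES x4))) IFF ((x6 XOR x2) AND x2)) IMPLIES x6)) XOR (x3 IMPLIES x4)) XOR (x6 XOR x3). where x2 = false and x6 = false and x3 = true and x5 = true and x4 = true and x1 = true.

true

x1 IFF x5 = true IFF true = true
x1 XOR x2 = true XOR false = true
x1 IMPLIES x4 = true IMPLIES true = true
NOT (x1 IMPLIES x4) = NOT true = false
(x1 XOR x2) AND NOT (x1 IMPLIES x4) = true AND false = false
(x1 IFF x5) IFF ((x1 XOR x2) AND NOT (x1 IMPLIES x4)) = true IFF false = false
x6 XOR x2 = false XOR false = false
(x6 XOR x2) AND x2 = false AND false = false
((x1 IFF x5) IFF ((x1 XOR x2) AND NOT (x1 IMPLIES x4))) IFF ((x6 XOR x2) AND x2) = false IFF false = true
(((x1 IFF x5) IFF ((x1 XOR x2) AND NOT (x1 IMPLIES x4))) IFF ((x6 XOR x2) AND x2)) IMPLIES x6 = true IMPLIES false = false
x2 IFF ((((x1 IFF x5) IFF ((x1 XOR x2) AND NOT (x1 IMPLIES x4))) IFF ((x6 XOR x2) AND x2)) IMPLIES x6) = false IFF false = true
x3 IMPLIES x4 = true IMPLIES true = true
(x2 IFF ((((x1 IFF x5) IFF ((x1 XOR x2) AND NOT (x1 IMPLIES x4))) IFF ((x6 XOR x2) AND x2)) IMPLIES x6)) XOR (x3 IMPLIES x4) = true XOR true = false
x6 XOR x3 = false XOR true = true
((x2 IFF ((((x1 IFF x5) IFF ((x1 XOR x2) AND NOT (x1 IMPLIES x4))) IFF ((x6 XOR x2) AND x2)) IMPLIES x6)) XOR (x3 IMPLIES x4)) XOR (x6 XOR x3) = false XOR true = true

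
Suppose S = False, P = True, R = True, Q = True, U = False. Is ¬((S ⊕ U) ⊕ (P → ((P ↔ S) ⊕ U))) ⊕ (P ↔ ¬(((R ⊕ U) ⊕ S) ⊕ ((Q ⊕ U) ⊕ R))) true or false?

S ⊕ U = False ⊕ False = False
P ↔ S = True ↔ False = False
(P ↔ S) ⊕ U = False ⊕ False = False
P → ((P ↔ S) ⊕ U) = True → False = False
(S ⊕ U) ⊕ (P → ((P ↔ S) ⊕ U)) = False ⊕ False = False
¬((S ⊕ U) ⊕ (P → ((P ↔ S) ⊕ U))) = ¬False = True
R ⊕ U = True ⊕ False = True
(R ⊕ U) ⊕ S = True ⊕ False = True
Q ⊕ U = True ⊕ False = True
(Q ⊕ U) ⊕ R = True ⊕ True = False
((R ⊕ U) ⊕ S) ⊕ ((Q ⊕ U) ⊕ R) = True ⊕ False = True
¬(((R ⊕ U) ⊕ S) ⊕ ((Q ⊕ U) ⊕ R)) = ¬True = False
P ↔ ¬(((R ⊕ U) ⊕ S) ⊕ ((Q ⊕ U) ⊕ R)) = True ↔ False = False
¬((S ⊕ U) ⊕ (P → ((P ↔ S) ⊕ U))) ⊕ (P ↔ ¬(((R ⊕ U) ⊕ S) ⊕ ((Q ⊕ U) ⊕ R))) = True ⊕ False = True

True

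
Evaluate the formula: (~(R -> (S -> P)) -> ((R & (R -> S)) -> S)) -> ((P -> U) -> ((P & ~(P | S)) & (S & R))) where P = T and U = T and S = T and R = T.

S -> P = T -> T = T
R -> (S -> P) = T -> T = T
~(R -> (S -> P)) = ~T = F
R -> S = T -> T = T
R & (R -> S) = T & T = T
(R & (R -> S)) -> S = T -> T = T
~(R -> (S -> P)) -> ((R & (R -> S)) -> S) = F -> T = T
P -> U = T -> T = T
P | S = T | T = T
~(P | S) = ~T = F
P & ~(P | S) = T & F = F
S & R = T & T = T
(P & ~(P | S)) & (S & R) = F & T = F
(P -> U) -> ((P & ~(P | S)) & (S & R)) = T -> F = F
(~(R -> (S -> P)) -> ((R & (R -> S)) -> S)) -> ((P -> U) -> ((P & ~(P | S)) & (S & R))) = T -> F = F

F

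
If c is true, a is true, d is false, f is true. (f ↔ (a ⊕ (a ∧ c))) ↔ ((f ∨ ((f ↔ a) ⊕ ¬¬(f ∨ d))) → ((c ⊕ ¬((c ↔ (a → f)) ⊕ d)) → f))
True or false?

Substituting c=T, a=T, d=F, f=T:
a ∧ c = T ∧ T = T
a ⊕ (a ∧ c) = T ⊕ T = F
f ↔ (a ⊕ (a ∧ c)) = T ↔ F = F
f ↔ a = T ↔ T = T
f ∨ d = T ∨ F = T
¬(f ∨ d) = ¬T = F
¬¬(f ∨ d) = ¬F = T
(f ↔ a) ⊕ ¬¬(f ∨ d) = T ⊕ T = F
f ∨ ((f ↔ a) ⊕ ¬¬(f ∨ d)) = T ∨ F = T
a → f = T → T = T
c ↔ (a → f) = T ↔ T = T
(c ↔ (a → f)) ⊕ d = T ⊕ F = T
¬((c ↔ (a → f)) ⊕ d) = ¬T = F
c ⊕ ¬((c ↔ (a → f)) ⊕ d) = T ⊕ F = T
(c ⊕ ¬((c ↔ (a → f)) ⊕ d)) → f = T → T = T
(f ∨ ((f ↔ a) ⊕ ¬¬(f ∨ d))) → ((c ⊕ ¬((c ↔ (a → f)) ⊕ d)) → f) = T → T = T
(f ↔ (a ⊕ (a ∧ c))) ↔ ((f ∨ ((f ↔ a) ⊕ ¬¬(f ∨ d))) → ((c ⊕ ¬((c ↔ (a → f)) ⊕ d)) → f)) = F ↔ T = F

F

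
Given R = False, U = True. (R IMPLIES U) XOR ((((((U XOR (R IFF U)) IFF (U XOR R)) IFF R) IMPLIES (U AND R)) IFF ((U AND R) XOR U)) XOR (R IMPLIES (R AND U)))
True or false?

True

R IMPLIES U = False IMPLIES True = True
R IFF U = False IFF True = False
U XOR (R IFF U) = True XOR False = True
U XOR R = True XOR False = True
(U XOR (R IFF U)) IFF (U XOR R) = True IFF True = True
((U XOR (R IFF U)) IFF (U XOR R)) IFF R = True IFF False = False
U AND R = True AND False = False
(((U XOR (R IFF U)) IFF (U XOR R)) IFF R) IMPLIES (U AND R) = False IMPLIES False = True
U AND R = True AND False = False
(U AND R) XOR U = False XOR True = True
((((U XOR (R IFF U)) IFF (U XOR R)) IFF R) IMPLIES (U AND R)) IFF ((U AND R) XOR U) = True IFF True = True
R AND U = False AND True = False
R IMPLIES (R AND U) = False IMPLIES False = True
(((((U XOR (R IFF U)) IFF (U XOR R)) IFF R) IMPLIES (U AND R)) IFF ((U AND R) XOR U)) XOR (R IMPLIES (R AND U)) = True XOR True = False
(R IMPLIES U) XOR ((((((U XOR (R IFF U)) IFF (U XOR R)) IFF R) IMPLIES (U AND R)) IFF ((U AND R) XOR U)) XOR (R IMPLIES (R AND U))) = True XOR False = True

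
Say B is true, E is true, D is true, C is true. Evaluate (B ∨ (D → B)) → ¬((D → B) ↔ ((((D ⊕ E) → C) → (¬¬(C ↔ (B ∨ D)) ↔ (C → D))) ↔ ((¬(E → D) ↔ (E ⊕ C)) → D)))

F

Substituting B=T, E=T, D=T, C=T:
D → B = T → T = T
B ∨ (D → B) = T ∨ T = T
D → B = T → T = T
D ⊕ E = T ⊕ T = F
(D ⊕ E) → C = F → T = T
B ∨ D = T ∨ T = T
C ↔ (B ∨ D) = T ↔ T = T
¬(C ↔ (B ∨ D)) = ¬T = F
¬¬(C ↔ (B ∨ D)) = ¬F = T
C → D = T → T = T
¬¬(C ↔ (B ∨ D)) ↔ (C → D) = T ↔ T = T
((D ⊕ E) → C) → (¬¬(C ↔ (B ∨ D)) ↔ (C → D)) = T → T = T
E → D = T → T = T
¬(E → D) = ¬T = F
E ⊕ C = T ⊕ T = F
¬(E → D) ↔ (E ⊕ C) = F ↔ F = T
(¬(E → D) ↔ (E ⊕ C)) → D = T → T = T
(((D ⊕ E) → C) → (¬¬(C ↔ (B ∨ D)) ↔ (C → D))) ↔ ((¬(E → D) ↔ (E ⊕ C)) → D) = T ↔ T = T
(D → B) ↔ ((((D ⊕ E) → C) → (¬¬(C ↔ (B ∨ D)) ↔ (C → D))) ↔ ((¬(E → D) ↔ (E ⊕ C)) → D)) = T ↔ T = T
¬((D → B) ↔ ((((D ⊕ E) → C) → (¬¬(C ↔ (B ∨ D)) ↔ (C → D))) ↔ ((¬(E → D) ↔ (E ⊕ C)) → D))) = ¬T = F
(B ∨ (D → B)) → ¬((D → B) ↔ ((((D ⊕ E) → C) → (¬¬(C ↔ (B ∨ D)) ↔ (C → D))) ↔ ((¬(E → D) ↔ (E ⊕ C)) → D))) = T → F = F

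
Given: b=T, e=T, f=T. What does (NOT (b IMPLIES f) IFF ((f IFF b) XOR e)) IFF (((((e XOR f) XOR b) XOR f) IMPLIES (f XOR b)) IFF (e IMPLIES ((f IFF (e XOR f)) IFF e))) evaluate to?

F

Substituting b=T, e=T, f=T:
b IMPLIES f = T IMPLIES T = T
NOT (b IMPLIES f) = NOT T = F
f IFF b = T IFF T = T
(f IFF b) XOR e = T XOR T = F
NOT (b IMPLIES f) IFF ((f IFF b) XOR e) = F IFF F = T
e XOR f = T XOR T = F
(e XOR f) XOR b = F XOR T = T
((e XOR f) XOR b) XOR f = T XOR T = F
f XOR b = T XOR T = F
(((e XOR f) XOR b) XOR f) IMPLIES (f XOR b) = F IMPLIES F = T
e XOR f = T XOR T = F
f IFF (e XOR f) = T IFF F = F
(f IFF (e XOR f)) IFF e = F IFF T = F
e IMPLIES ((f IFF (e XOR f)) IFF e) = T IMPLIES F = F
((((e XOR f) XOR b) XOR f) IMPLIES (f XOR b)) IFF (e IMPLIES ((f IFF (e XOR f)) IFF e)) = T IFF F = F
(NOT (b IMPLIES f) IFF ((f IFF b) XOR e)) IFF (((((e XOR f) XOR b) XOR f) IMPLIES (f XOR b)) IFF (e IMPLIES ((f IFF (e XOR f)) IFF e))) = T IFF F = F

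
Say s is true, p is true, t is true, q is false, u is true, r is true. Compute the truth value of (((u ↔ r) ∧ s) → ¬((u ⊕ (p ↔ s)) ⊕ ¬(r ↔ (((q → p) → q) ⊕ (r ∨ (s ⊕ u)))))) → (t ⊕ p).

u ↔ r = T ↔ T = T
(u ↔ r) ∧ s = T ∧ T = T
p ↔ s = T ↔ T = T
u ⊕ (p ↔ s) = T ⊕ T = F
q → p = F → T = T
(q → p) → q = T → F = F
s ⊕ u = T ⊕ T = F
r ∨ (s ⊕ u) = T ∨ F = T
((q → p) → q) ⊕ (r ∨ (s ⊕ u)) = F ⊕ T = T
r ↔ (((q → p) → q) ⊕ (r ∨ (s ⊕ u))) = T ↔ T = T
¬(r ↔ (((q → p) → q) ⊕ (r ∨ (s ⊕ u)))) = ¬T = F
(u ⊕ (p ↔ s)) ⊕ ¬(r ↔ (((q → p) → q) ⊕ (r ∨ (s ⊕ u)))) = F ⊕ F = F
¬((u ⊕ (p ↔ s)) ⊕ ¬(r ↔ (((q → p) → q) ⊕ (r ∨ (s ⊕ u))))) = ¬F = T
((u ↔ r) ∧ s) → ¬((u ⊕ (p ↔ s)) ⊕ ¬(r ↔ (((q → p) → q) ⊕ (r ∨ (s ⊕ u))))) = T → T = T
t ⊕ p = T ⊕ T = F
(((u ↔ r) ∧ s) → ¬((u ⊕ (p ↔ s)) ⊕ ¬(r ↔ (((q → p) → q) ⊕ (r ∨ (s ⊕ u)))))) → (t ⊕ p) = T → F = F

F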